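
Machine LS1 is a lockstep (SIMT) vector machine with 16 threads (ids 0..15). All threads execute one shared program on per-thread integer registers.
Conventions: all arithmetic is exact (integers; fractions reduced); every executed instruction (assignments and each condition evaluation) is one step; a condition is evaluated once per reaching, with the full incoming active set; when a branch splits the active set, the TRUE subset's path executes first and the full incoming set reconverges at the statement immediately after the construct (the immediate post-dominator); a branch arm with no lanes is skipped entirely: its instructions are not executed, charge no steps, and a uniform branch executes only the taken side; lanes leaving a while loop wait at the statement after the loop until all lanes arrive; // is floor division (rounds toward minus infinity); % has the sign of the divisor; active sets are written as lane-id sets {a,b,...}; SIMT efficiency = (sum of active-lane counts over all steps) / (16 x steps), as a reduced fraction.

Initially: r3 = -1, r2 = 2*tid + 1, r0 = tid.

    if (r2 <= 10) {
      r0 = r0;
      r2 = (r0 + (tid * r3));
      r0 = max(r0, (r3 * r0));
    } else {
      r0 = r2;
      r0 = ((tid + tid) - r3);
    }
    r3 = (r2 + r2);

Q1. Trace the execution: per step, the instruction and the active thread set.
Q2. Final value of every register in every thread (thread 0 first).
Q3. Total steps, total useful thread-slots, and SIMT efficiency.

step 0: eval (r2 <= 10)              {0,1,2,3,4,5,6,7,8,9,10,11,12,13,14,15}
step 1: r0 <- r0                     {0,1,2,3,4}
step 2: r2 <- (r0 + (tid * r3))      {0,1,2,3,4}
step 3: r0 <- max(r0, (r3 * r0))     {0,1,2,3,4}
step 4: r0 <- r2                     {5,6,7,8,9,10,11,12,13,14,15}
step 5: r0 <- ((tid + tid) - r3)     {5,6,7,8,9,10,11,12,13,14,15}
step 6: r3 <- (r2 + r2)              {0,1,2,3,4,5,6,7,8,9,10,11,12,13,14,15}

Answer: 7 steps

r3: 0,0,0,0,0,22,26,30,34,38,42,46,50,54,58,62
r2: 0,0,0,0,0,11,13,15,17,19,21,23,25,27,29,31
r0: 0,1,2,3,4,11,13,15,17,19,21,23,25,27,29,31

steps = 7; useful = 69; efficiency = 69/112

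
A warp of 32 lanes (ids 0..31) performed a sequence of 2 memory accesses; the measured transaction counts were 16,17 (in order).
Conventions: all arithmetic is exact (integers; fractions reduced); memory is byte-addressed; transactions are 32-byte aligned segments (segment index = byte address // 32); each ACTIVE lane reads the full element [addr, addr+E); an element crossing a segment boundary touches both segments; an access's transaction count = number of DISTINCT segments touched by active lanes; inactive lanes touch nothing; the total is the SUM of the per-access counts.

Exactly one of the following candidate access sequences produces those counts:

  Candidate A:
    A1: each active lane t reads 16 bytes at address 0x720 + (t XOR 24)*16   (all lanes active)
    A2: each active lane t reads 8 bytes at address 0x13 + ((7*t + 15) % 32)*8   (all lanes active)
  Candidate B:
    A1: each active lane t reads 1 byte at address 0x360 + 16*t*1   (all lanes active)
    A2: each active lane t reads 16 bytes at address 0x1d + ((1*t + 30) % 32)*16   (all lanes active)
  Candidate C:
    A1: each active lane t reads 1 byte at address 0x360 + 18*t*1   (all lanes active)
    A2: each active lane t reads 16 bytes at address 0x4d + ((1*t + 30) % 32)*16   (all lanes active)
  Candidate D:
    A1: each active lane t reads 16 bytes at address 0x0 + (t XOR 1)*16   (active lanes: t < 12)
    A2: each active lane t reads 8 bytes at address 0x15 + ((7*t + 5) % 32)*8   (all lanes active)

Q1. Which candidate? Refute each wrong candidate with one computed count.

A: A2 gives 9 transactions, not 17
C: A1 gives 18 transactions, not 16
D: A1 gives 6 transactions, not 16
B: all counts match (16,17)

Answer: B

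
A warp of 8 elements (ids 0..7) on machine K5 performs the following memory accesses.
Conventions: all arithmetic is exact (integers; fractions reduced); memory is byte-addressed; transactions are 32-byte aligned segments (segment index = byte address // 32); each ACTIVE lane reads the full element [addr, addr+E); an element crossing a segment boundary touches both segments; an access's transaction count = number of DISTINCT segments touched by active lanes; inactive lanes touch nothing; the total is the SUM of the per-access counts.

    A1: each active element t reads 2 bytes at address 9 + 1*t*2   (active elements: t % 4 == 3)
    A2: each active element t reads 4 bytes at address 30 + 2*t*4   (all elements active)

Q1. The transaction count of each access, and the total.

A1: 1 transaction
A2: 3 transactions

Answer: 1,3; total 4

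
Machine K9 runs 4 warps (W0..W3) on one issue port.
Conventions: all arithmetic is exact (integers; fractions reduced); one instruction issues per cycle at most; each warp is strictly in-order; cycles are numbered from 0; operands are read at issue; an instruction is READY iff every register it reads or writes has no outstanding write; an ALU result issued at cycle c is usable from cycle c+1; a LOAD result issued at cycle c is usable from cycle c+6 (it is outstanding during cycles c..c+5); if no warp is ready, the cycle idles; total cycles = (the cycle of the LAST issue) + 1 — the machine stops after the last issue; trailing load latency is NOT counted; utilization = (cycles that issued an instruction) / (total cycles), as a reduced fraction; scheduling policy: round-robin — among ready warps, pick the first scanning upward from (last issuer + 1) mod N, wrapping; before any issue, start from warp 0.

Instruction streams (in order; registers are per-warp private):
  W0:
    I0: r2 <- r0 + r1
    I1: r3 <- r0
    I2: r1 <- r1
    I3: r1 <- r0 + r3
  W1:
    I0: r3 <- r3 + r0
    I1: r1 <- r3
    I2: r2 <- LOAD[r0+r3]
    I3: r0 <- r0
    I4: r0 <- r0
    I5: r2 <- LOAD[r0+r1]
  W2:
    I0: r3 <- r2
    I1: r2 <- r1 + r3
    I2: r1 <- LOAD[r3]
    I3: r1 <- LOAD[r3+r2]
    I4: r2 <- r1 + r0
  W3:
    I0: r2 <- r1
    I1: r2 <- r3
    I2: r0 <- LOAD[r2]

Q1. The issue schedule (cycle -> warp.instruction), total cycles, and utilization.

cycle 0: W0.I0
cycle 1: W1.I0
cycle 2: W2.I0
cycle 3: W3.I0
cycle 4: W0.I1
cycle 5: W1.I1
cycle 6: W2.I1
cycle 7: W3.I1
cycle 8: W0.I2
cycle 9: W1.I2
cycle 10: W2.I2
cycle 11: W3.I2
cycle 12: W0.I3
cycle 13: W1.I3
cycle 14: W1.I4
cycle 15: W1.I5
cycle 16: W2.I3
cycle 17: idle
cycle 18: idle
cycle 19: idle
cycle 20: idle
cycle 21: idle
cycle 22: W2.I4

Answer: 23 cycles, utilization 18/23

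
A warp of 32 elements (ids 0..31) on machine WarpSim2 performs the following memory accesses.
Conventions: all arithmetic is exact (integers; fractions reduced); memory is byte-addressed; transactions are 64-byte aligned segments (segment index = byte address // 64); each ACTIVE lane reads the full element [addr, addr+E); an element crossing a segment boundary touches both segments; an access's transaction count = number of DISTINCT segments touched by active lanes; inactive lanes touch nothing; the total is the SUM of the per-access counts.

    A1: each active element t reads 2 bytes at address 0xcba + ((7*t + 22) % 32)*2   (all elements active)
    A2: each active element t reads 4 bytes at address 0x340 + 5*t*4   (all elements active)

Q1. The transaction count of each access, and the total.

A1: 2 transactions
A2: 10 transactions

Answer: 2,10; total 12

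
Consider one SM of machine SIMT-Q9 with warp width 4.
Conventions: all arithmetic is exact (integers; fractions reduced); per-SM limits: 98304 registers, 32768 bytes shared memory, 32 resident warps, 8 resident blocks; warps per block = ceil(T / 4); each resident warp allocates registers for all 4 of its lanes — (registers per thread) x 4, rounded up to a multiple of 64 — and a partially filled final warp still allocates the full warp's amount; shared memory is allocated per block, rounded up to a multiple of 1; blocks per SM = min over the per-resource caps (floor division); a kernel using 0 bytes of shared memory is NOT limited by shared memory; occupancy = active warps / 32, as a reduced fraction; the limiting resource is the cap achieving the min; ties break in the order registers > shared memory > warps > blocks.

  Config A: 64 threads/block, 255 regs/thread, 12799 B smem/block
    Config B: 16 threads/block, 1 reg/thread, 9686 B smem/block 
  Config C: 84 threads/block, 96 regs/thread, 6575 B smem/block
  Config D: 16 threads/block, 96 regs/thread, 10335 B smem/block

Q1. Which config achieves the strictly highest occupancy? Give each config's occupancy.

occupancies: A 1, B 3/8, C 21/32, D 3/8

Answer: A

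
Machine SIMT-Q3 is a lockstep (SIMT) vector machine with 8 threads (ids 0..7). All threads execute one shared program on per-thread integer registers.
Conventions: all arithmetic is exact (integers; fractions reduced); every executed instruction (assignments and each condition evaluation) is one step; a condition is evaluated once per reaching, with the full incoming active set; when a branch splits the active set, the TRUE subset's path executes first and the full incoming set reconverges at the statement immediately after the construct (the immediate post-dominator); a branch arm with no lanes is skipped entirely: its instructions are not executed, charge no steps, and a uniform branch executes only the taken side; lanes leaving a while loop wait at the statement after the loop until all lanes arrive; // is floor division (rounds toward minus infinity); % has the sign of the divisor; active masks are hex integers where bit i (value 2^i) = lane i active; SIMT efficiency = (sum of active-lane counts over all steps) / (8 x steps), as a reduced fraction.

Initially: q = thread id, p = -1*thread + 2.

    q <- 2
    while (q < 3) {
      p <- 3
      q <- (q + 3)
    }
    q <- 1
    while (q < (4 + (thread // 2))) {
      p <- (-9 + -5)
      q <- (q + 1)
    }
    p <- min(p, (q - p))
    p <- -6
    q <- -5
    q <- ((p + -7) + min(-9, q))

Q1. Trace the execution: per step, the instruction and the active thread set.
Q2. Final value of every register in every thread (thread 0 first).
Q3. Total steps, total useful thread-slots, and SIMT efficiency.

step 0: q <- 2                       0xff
step 1: eval (q < 3)                 0xff
step 2: p <- 3                       0xff
step 3: q <- (q + 3)                 0xff
step 4: eval (q < 3)                 0xff
step 5: q <- 1                       0xff
step 6: eval (q < (4 + (thread // 2))) 0xff
step 7: p <- (-9 + -5)               0xff
step 8: q <- (q + 1)                 0xff
step 9: eval (q < (4 + (thread // 2))) 0xff
step 10: p <- (-9 + -5)               0xff
step 11: q <- (q + 1)                 0xff
step 12: eval (q < (4 + (thread // 2))) 0xff
step 13: p <- (-9 + -5)               0xff
step 14: q <- (q + 1)                 0xff
step 15: eval (q < (4 + (thread // 2))) 0xff
step 16: p <- (-9 + -5)               0xfc
step 17: q <- (q + 1)                 0xfc
step 18: eval (q < (4 + (thread // 2))) 0xfc
step 19: p <- (-9 + -5)               0xf0
step 20: q <- (q + 1)                 0xf0
step 21: eval (q < (4 + (thread // 2))) 0xf0
step 22: p <- (-9 + -5)               0xc0
step 23: q <- (q + 1)                 0xc0
step 24: eval (q < (4 + (thread // 2))) 0xc0
step 25: p <- min(p, (q - p))         0xff
step 26: p <- -6                      0xff
step 27: q <- -5                      0xff
step 28: q <- ((p + -7) + min(-9, q)) 0xff

Answer: 29 steps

q: -22,-22,-22,-22,-22,-22,-22,-22
p: -6,-6,-6,-6,-6,-6,-6,-6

steps = 29; useful = 196; efficiency = 196/232 = 49/58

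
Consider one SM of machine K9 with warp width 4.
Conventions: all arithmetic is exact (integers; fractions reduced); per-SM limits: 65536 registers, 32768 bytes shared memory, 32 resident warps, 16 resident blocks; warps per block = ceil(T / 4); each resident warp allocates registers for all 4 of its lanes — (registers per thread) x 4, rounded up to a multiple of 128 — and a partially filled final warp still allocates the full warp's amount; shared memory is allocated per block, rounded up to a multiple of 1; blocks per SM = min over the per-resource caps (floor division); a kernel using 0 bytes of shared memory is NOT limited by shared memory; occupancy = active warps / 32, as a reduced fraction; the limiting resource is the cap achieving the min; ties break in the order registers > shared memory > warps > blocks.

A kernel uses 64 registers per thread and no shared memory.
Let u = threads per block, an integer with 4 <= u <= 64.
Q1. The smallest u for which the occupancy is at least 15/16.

Answer: u = 5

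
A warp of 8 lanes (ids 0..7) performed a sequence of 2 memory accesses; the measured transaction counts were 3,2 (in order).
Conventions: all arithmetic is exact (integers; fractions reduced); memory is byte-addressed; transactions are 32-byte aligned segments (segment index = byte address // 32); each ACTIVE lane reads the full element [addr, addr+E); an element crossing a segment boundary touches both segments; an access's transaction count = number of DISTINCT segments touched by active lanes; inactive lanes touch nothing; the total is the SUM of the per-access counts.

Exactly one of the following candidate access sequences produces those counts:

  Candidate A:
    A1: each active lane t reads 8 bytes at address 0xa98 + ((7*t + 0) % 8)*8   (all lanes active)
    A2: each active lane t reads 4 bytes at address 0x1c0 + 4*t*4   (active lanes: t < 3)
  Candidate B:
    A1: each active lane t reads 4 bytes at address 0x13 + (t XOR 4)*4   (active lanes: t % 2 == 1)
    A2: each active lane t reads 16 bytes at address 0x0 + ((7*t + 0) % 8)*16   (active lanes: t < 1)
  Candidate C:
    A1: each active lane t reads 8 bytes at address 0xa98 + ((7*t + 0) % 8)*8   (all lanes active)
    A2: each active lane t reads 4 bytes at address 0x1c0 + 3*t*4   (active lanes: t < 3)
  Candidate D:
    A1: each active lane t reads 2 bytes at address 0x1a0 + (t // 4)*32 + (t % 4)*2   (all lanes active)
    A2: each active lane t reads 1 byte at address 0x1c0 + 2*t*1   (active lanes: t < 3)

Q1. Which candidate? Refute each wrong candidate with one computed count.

B: A1 gives 2 transactions, not 3
C: A2 gives 1 transaction, not 2
D: A1 gives 2 transactions, not 3
A: all counts match (3,2)

Answer: A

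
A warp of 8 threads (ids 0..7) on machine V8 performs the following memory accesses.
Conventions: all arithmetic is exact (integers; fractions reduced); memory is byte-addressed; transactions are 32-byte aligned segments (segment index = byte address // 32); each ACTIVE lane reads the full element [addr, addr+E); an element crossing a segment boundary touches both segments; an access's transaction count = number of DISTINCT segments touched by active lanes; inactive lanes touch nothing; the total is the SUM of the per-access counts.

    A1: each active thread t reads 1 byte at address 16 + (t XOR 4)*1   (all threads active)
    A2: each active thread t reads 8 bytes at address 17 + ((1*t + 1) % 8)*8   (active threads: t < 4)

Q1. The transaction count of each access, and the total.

A1: 1 transaction
A2: 2 transactions

Answer: 1,2; total 3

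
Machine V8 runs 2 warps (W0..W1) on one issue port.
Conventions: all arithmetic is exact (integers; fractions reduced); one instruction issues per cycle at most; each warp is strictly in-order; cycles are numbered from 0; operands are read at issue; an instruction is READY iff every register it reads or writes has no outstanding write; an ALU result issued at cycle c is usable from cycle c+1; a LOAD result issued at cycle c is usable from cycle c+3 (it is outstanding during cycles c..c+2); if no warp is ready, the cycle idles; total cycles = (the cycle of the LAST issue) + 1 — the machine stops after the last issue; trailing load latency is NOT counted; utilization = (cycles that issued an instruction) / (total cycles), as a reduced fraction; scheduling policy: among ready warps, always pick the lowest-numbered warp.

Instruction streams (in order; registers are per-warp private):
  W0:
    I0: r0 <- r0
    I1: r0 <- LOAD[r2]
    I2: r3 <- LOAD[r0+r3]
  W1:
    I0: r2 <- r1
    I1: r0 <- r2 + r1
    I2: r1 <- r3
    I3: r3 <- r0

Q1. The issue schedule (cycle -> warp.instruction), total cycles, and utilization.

cycle 0: W0.I0
cycle 1: W0.I1
cycle 2: W1.I0
cycle 3: W1.I1
cycle 4: W0.I2
cycle 5: W1.I2
cycle 6: W1.I3

Answer: 7 cycles, utilization 1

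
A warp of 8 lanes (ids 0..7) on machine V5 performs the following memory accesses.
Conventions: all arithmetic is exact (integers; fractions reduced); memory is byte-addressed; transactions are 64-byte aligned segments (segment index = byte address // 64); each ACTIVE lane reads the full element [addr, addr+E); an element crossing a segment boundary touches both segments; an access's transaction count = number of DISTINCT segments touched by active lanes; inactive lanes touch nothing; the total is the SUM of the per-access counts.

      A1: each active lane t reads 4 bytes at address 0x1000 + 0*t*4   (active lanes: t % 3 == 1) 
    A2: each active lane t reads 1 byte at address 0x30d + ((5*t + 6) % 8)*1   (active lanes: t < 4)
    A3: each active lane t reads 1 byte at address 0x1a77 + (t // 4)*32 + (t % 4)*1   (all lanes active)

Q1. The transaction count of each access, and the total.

A1: 1 transaction
A2: 1 transaction
A3: 2 transactions

Answer: 1,1,2; total 4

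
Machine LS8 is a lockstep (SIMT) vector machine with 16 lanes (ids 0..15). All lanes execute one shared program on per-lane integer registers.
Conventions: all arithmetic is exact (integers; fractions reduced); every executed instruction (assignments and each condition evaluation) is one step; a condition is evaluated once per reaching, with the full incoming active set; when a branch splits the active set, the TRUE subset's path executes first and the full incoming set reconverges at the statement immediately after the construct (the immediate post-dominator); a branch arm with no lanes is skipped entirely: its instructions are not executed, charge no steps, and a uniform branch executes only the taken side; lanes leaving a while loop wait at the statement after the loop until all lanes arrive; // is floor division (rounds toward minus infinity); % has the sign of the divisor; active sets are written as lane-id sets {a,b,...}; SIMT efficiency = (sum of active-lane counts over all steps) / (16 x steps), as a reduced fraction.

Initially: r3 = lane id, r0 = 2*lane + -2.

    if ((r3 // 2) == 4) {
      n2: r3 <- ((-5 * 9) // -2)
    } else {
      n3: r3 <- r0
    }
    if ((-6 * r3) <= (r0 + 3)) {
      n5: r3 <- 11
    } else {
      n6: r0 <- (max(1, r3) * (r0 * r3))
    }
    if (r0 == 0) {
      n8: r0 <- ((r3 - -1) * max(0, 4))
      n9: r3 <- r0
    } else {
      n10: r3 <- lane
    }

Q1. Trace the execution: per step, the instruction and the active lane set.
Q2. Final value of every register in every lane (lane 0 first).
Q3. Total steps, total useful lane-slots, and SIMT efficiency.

step 0: eval ((r3 // 2) == 4)        {0,1,2,3,4,5,6,7,8,9,10,11,12,13,14,15}
step 1: r3 <- ((-5 * 9) // -2)       {8,9}
step 2: r3 <- r0                     {0,1,2,3,4,5,6,7,10,11,12,13,14,15}
step 3: eval ((-6 * r3) <= (r0 + 3)) {0,1,2,3,4,5,6,7,8,9,10,11,12,13,14,15}
step 4: r3 <- 11                     {1,2,3,4,5,6,7,8,9,10,11,12,13,14,15}
step 5: r0 <- (max(1, r3) * (r0 * r3)) {0}
step 6: eval (r0 == 0)               {0,1,2,3,4,5,6,7,8,9,10,11,12,13,14,15}
step 7: r0 <- ((r3 - -1) * max(0, 4)) {1}
step 8: r3 <- r0                     {1}
step 9: r3 <- lane                   {0,2,3,4,5,6,7,8,9,10,11,12,13,14,15}

Answer: 10 steps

r3: 0,48,2,3,4,5,6,7,8,9,10,11,12,13,14,15
r0: 4,48,2,4,6,8,10,12,14,16,18,20,22,24,26,28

steps = 10; useful = 97; efficiency = 97/160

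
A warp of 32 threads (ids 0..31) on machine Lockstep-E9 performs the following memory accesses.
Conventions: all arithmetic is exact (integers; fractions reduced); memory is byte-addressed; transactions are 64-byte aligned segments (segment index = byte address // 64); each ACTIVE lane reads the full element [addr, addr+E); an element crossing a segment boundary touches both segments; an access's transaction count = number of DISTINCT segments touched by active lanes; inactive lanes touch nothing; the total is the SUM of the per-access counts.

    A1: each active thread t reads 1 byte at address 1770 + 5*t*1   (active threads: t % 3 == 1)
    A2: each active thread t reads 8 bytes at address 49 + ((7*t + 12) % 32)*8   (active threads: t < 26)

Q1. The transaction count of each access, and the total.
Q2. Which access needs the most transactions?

A1: 4 transactions
A2: 5 transactions

Answer: 4,5; total 9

Answer: A2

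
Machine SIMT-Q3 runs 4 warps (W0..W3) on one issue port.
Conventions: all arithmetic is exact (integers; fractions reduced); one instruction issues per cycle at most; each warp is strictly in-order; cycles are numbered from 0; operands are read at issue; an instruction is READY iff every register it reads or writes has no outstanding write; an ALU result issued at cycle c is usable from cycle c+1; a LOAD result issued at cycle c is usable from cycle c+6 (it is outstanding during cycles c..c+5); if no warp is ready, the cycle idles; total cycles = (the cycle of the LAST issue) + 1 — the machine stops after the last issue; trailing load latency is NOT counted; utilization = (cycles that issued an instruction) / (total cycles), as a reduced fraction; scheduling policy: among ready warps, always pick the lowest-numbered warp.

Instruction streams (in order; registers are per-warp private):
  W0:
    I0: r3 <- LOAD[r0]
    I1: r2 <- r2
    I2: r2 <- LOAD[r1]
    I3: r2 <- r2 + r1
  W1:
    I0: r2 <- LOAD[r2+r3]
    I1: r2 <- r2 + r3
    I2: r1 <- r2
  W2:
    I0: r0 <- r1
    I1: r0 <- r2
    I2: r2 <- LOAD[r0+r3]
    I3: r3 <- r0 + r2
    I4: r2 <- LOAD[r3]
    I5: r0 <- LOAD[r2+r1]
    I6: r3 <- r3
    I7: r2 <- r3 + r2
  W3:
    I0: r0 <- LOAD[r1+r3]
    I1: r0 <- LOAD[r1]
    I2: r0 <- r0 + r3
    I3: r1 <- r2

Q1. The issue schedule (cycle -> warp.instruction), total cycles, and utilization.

cycle 0: W0.I0
cycle 1: W0.I1
cycle 2: W0.I2
cycle 3: W1.I0
cycle 4: W2.I0
cycle 5: W2.I1
cycle 6: W2.I2
cycle 7: W3.I0
cycle 8: W0.I3
cycle 9: W1.I1
cycle 10: W1.I2
cycle 11: idle
cycle 12: W2.I3
cycle 13: W2.I4
cycle 14: W3.I1
cycle 15: idle
cycle 16: idle
cycle 17: idle
cycle 18: idle
cycle 19: W2.I5
cycle 20: W2.I6
cycle 21: W2.I7
cycle 22: W3.I2
cycle 23: W3.I3

Answer: 24 cycles, utilization 19/24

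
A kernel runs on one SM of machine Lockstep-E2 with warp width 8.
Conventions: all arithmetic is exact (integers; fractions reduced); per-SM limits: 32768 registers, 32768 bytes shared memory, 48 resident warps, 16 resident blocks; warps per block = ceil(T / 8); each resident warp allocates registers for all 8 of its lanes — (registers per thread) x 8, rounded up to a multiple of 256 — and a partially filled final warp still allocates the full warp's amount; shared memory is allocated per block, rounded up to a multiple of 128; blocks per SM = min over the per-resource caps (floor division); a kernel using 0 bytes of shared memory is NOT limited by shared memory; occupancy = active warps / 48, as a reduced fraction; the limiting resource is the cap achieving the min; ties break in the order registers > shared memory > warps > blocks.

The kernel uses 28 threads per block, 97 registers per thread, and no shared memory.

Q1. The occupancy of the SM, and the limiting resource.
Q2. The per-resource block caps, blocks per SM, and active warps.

Answer: occupancy 2/3, limited by registers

registers: 8 blocks
shared memory: no limit (kernel uses none)
warps: 12 blocks
blocks: 16 blocks

Answer: 8 blocks, 32 active warps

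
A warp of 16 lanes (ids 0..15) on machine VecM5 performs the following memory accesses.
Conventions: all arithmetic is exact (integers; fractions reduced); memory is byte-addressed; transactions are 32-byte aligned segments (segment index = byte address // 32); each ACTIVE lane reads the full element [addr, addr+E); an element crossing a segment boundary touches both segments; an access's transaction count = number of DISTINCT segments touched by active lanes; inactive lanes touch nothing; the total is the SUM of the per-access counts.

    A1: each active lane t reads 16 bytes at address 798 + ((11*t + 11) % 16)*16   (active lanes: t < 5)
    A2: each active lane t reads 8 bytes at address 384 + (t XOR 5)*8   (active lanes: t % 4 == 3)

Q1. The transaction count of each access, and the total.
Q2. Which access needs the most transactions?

A1: 5 transactions
A2: 4 transactions

Answer: 5,4; total 9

Answer: A1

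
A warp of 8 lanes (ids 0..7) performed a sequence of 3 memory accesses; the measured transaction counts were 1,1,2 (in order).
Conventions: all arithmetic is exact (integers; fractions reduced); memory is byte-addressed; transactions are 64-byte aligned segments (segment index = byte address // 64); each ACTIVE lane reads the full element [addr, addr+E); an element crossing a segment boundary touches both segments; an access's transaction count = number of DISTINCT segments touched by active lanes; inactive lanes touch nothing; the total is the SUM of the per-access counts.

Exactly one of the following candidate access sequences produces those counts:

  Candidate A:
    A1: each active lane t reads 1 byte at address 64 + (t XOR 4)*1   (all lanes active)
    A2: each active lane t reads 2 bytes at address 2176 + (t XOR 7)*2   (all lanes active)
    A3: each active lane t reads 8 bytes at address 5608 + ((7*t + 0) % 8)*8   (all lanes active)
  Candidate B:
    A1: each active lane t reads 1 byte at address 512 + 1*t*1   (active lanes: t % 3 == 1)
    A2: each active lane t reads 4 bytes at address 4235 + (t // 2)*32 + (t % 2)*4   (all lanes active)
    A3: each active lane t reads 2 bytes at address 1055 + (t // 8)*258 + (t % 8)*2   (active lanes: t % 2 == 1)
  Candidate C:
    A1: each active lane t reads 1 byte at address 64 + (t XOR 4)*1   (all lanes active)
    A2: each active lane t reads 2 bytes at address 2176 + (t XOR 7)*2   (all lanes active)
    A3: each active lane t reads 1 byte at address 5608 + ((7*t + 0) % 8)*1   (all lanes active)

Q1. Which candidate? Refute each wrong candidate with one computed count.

B: A2 gives 2 transactions, not 1
C: A3 gives 1 transaction, not 2
A: all counts match (1,1,2)

Answer: A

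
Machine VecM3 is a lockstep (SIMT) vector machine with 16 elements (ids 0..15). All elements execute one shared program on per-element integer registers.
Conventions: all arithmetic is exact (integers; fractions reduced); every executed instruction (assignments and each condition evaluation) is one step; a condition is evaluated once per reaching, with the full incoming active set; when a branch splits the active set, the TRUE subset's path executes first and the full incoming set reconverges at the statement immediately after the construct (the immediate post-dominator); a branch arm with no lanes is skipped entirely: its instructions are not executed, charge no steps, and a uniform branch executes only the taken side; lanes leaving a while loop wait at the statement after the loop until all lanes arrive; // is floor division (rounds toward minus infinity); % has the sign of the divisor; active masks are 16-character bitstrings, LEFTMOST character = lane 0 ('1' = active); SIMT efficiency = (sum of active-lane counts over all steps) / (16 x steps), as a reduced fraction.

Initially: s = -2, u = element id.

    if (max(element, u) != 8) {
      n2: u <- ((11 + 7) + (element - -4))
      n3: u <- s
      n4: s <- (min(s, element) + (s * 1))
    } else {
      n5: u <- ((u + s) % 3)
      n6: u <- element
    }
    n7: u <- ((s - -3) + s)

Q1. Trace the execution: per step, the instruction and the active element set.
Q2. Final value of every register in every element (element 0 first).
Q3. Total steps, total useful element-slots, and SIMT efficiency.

step 0: eval (max(element, u) != 8)  1111111111111111
step 1: u <- ((11 + 7) + (element - -4)) 1111111101111111
step 2: u <- s                       1111111101111111
step 3: s <- (min(s, element) + (s * 1)) 1111111101111111
step 4: u <- ((u + s) % 3)           0000000010000000
step 5: u <- element                 0000000010000000
step 6: u <- ((s - -3) + s)          1111111111111111

Answer: 7 steps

s: -4,-4,-4,-4,-4,-4,-4,-4,-2,-4,-4,-4,-4,-4,-4,-4
u: -5,-5,-5,-5,-5,-5,-5,-5,-1,-5,-5,-5,-5,-5,-5,-5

steps = 7; useful = 79; efficiency = 79/112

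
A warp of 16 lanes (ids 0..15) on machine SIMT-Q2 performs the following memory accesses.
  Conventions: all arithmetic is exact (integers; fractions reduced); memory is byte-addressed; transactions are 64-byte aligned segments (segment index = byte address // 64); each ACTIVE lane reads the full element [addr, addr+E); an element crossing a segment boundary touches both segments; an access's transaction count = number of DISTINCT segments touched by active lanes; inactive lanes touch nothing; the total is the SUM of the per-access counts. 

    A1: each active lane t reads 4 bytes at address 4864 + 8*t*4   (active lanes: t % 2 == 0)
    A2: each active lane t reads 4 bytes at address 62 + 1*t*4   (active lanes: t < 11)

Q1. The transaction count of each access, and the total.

A1: 8 transactions
A2: 2 transactions

Answer: 8,2; total 10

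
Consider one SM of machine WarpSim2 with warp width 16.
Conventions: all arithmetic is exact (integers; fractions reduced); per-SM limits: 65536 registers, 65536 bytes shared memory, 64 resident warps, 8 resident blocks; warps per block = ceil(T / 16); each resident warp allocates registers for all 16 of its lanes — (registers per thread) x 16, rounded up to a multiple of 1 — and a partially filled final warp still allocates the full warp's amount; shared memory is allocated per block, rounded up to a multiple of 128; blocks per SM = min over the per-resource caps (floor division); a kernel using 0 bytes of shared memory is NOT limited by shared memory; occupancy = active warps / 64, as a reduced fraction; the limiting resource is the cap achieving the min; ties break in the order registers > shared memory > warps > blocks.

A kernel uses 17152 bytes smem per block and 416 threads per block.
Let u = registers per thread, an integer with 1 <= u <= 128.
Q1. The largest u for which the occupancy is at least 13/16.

Answer: u = 78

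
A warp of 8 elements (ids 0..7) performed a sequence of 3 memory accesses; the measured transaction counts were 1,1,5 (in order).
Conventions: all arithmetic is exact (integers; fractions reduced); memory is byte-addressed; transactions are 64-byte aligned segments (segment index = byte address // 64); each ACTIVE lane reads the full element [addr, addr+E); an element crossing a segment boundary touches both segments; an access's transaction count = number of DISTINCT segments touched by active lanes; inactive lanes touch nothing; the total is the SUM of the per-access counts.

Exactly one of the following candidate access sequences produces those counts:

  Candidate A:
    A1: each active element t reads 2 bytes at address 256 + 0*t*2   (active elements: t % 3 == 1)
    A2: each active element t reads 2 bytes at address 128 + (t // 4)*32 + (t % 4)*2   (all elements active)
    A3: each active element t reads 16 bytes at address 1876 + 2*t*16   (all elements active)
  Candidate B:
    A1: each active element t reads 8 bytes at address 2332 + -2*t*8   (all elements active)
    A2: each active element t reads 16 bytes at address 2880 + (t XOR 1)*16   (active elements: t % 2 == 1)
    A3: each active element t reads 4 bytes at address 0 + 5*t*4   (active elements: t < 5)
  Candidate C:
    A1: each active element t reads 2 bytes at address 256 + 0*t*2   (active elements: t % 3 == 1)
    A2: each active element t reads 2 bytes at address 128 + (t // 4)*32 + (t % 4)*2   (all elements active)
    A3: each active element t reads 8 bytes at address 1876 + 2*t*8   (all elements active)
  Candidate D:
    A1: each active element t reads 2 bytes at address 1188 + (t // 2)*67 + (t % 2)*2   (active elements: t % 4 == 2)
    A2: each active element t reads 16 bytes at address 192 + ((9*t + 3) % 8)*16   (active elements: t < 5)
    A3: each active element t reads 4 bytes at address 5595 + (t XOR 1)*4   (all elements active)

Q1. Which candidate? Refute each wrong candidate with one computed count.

B: A1 gives 3 transactions, not 1
C: A3 gives 3 transactions, not 5
D: A1 gives 2 transactions, not 1
A: all counts match (1,1,5)

Answer: A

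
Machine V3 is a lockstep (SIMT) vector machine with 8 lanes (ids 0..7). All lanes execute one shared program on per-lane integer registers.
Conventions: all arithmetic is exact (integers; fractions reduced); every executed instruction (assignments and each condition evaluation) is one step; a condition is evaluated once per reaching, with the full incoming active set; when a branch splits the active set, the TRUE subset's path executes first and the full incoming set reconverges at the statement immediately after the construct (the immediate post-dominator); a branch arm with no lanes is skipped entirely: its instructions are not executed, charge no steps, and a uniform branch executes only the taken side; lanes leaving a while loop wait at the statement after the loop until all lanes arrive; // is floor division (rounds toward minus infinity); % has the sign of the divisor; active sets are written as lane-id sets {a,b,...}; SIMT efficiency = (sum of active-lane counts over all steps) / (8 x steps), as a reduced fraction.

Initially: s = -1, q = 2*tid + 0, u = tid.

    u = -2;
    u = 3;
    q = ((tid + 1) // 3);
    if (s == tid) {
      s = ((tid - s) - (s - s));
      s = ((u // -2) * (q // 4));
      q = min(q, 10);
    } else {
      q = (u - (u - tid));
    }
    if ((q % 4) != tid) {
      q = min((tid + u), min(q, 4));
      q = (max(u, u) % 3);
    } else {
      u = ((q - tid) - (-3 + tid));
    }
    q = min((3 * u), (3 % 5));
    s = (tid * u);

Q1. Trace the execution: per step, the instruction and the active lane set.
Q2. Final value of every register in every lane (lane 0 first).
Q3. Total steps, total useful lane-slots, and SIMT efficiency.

step 0: u <- -2                      {0,1,2,3,4,5,6,7}
step 1: u <- 3                       {0,1,2,3,4,5,6,7}
step 2: q <- ((tid + 1) // 3)        {0,1,2,3,4,5,6,7}
step 3: eval (s == tid)              {0,1,2,3,4,5,6,7}
step 4: q <- (u - (u - tid))         {0,1,2,3,4,5,6,7}
step 5: eval ((q % 4) != tid)        {0,1,2,3,4,5,6,7}
step 6: q <- min((tid + u), min(q, 4)) {4,5,6,7}
step 7: q <- (max(u, u) % 3)         {4,5,6,7}
step 8: u <- ((q - tid) - (-3 + tid)) {0,1,2,3}
step 9: q <- min((3 * u), (3 % 5))   {0,1,2,3,4,5,6,7}
step 10: s <- (tid * u)               {0,1,2,3,4,5,6,7}

Answer: 11 steps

s: 0,2,2,0,12,15,18,21
q: 3,3,3,0,3,3,3,3
u: 3,2,1,0,3,3,3,3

steps = 11; useful = 76; efficiency = 76/88 = 19/22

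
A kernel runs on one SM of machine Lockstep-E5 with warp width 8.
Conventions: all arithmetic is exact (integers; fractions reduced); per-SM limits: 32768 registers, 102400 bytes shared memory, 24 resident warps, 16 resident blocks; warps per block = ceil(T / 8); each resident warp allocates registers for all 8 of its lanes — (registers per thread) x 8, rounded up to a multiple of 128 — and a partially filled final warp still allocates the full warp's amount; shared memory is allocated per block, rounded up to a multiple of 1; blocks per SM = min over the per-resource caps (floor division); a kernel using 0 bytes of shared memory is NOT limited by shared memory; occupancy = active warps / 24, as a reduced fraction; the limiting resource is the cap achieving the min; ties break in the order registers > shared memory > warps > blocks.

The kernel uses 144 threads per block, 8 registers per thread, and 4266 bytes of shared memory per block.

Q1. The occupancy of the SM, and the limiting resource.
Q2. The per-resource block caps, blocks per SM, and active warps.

Answer: occupancy 3/4, limited by warps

registers: 14 blocks
shared memory: 24 blocks
warps: 1 block
blocks: 16 blocks

Answer: 1 block, 18 active warps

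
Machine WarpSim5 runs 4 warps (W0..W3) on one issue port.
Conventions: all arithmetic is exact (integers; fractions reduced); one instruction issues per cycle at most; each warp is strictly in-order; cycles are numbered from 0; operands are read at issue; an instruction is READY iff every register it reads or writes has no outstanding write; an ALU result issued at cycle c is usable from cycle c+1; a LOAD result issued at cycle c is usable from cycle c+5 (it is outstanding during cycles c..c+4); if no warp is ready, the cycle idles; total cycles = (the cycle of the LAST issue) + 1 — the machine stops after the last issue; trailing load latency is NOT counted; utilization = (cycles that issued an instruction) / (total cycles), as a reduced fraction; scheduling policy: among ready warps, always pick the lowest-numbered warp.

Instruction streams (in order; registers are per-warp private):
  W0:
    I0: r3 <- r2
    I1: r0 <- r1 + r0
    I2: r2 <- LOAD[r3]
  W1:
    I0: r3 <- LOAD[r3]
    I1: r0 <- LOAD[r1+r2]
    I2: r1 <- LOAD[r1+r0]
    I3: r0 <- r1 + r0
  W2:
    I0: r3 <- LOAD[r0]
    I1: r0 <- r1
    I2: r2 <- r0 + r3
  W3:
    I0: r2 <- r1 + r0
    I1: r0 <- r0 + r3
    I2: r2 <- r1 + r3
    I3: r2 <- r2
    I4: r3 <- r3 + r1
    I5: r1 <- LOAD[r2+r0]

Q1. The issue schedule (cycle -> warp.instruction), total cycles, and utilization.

cycle 0: W0.I0
cycle 1: W0.I1
cycle 2: W0.I2
cycle 3: W1.I0
cycle 4: W1.I1
cycle 5: W2.I0
cycle 6: W2.I1
cycle 7: W3.I0
cycle 8: W3.I1
cycle 9: W1.I2
cycle 10: W2.I2
cycle 11: W3.I2
cycle 12: W3.I3
cycle 13: W3.I4
cycle 14: W1.I3
cycle 15: W3.I5

Answer: 16 cycles, utilization 1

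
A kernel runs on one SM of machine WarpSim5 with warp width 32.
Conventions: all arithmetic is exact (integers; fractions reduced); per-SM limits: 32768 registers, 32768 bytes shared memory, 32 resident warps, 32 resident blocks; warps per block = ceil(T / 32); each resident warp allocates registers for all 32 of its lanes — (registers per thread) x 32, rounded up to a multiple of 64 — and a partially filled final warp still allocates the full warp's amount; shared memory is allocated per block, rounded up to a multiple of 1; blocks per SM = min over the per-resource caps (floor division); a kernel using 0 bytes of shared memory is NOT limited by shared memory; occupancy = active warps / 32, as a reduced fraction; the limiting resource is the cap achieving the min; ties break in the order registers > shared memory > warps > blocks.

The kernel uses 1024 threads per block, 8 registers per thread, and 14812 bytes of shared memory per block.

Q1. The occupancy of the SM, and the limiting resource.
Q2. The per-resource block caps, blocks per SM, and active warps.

Answer: occupancy 1, limited by warps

registers: 4 blocks
shared memory: 2 blocks
warps: 1 block
blocks: 32 blocks

Answer: 1 block, 32 active warps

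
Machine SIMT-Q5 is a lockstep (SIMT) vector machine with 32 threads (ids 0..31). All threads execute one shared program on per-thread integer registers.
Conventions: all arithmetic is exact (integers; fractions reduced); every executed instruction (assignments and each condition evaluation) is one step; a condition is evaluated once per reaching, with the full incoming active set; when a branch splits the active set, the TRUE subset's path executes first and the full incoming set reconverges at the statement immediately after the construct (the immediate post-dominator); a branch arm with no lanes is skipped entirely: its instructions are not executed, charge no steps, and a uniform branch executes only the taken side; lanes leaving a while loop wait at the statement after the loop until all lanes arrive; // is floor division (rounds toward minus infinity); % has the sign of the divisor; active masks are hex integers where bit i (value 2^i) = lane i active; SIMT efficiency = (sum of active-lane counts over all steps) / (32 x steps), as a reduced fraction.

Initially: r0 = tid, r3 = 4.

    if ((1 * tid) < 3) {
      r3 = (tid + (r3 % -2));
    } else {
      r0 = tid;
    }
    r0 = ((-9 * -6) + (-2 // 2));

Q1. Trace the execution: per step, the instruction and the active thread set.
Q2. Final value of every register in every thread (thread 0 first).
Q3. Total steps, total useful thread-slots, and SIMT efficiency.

step 0: eval ((1 * tid) < 3)         0xffffffff
step 1: r3 <- (tid + (r3 % -2))      0x00000007
step 2: r0 <- tid                    0xfffffff8
step 3: r0 <- ((-9 * -6) + (-2 // 2)) 0xffffffff

Answer: 4 steps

r0: 53,53,53,53,53,53,53,53,53,53,53,53,53,53,53,53,53,53,53,53,53,53,53,53,53,53,53,53,53,53,53,53
r3: 0,1,2,4,4,4,4,4,4,4,4,4,4,4,4,4,4,4,4,4,4,4,4,4,4,4,4,4,4,4,4,4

steps = 4; useful = 96; efficiency = 96/128 = 3/4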